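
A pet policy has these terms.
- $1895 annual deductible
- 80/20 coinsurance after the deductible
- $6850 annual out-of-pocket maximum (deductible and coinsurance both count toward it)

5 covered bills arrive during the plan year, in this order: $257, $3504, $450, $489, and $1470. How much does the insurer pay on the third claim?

#1 ($257): all of it applies to the deductible. Owner pays $257; OOP now $257. Plan pays $257 − $257 = $0.
#2 ($3504): $1638 to deductible, leaving $1866; coinsurance $1866 × 20% = $373.20. Cost to owner: $2011.20. OOP to date $2268.20. Insurer: $3504 − $2011.20 = $1492.80.
#3 ($450): 20% coinsurance on $450 = $90. Owner owes $90 (running OOP $2358.20). Insurer: $450 − $90 = $360.

$360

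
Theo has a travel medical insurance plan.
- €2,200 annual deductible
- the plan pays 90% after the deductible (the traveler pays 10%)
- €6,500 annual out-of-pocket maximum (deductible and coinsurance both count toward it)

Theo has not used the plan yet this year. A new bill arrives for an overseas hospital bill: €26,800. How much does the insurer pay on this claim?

Deductible not yet touched, so the first €2,200 of the bill goes to the deductible.
After the €2,200 deductible portion, €26,800 − €2,200 = €24,600 is subject to coinsurance.
Traveler's 10% share of €24,600 is €2,460.
That puts the traveler's cost at €2,200 + €2,460 = €4,660 before any cap.
Total out-of-pocket so far would be €0 + €4,660 = €4,660, below the €6,500 cap — no reduction.
The insurer covers the remainder: €26,800 − €4,660 = €22,140.

€22,140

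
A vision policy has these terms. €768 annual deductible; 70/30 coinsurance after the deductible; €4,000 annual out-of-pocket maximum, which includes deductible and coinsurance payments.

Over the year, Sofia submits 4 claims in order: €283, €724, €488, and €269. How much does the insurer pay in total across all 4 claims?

€697.20

Bill 1, €283: entire amount goes to the deductible. Member owes €283 (running OOP €283). Insurer: €283 − €283 = €0.
Bill 2, €724: €485 to deductible, leaving €239; coinsurance €239 × 30% = €71.70. Cost to member: €556.70. OOP to date €839.70. Insurer: €724 − €556.70 = €167.30.
Bill 3, €488: deductible already satisfied, so member's share is 30% × €488 = €146.40. Member pays €146.40; OOP now €986.10. Plan pays €488 − €146.40 = €341.60.
Bill 4, €269: deductible met; 30% of €269 = €80.70. Member owes €80.70 (running OOP €1,066.80). Plan pays €269 − €80.70 = €188.30.
Insurer total = bills − member's total = €1,764 − €1,066.80 = €697.20.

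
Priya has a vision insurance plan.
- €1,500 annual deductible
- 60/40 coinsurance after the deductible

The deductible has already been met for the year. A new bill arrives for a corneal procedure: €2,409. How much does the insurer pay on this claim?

The deductible is already satisfied, so the full bill goes to coinsurance.
Coinsurance: €2,409 × 40% = €963.60.
The insurer covers the remainder: €2,409 − €963.60 = €1,445.40.

€1,445.40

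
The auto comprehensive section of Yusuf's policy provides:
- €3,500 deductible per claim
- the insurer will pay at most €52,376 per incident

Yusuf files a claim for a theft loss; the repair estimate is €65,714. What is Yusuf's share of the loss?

Less the €3,500 deductible: €65,714 − €3,500 = €62,214.
Since €62,214 > €52,376, the payout is capped at €52,376.
Out of pocket: €65,714 − €52,376 = €13,338.

€13,338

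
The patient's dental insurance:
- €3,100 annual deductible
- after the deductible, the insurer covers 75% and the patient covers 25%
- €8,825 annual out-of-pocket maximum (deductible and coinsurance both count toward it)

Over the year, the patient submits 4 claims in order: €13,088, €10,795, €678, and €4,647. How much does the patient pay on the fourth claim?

#1 (€13,088): €3,100 finishes the deductible; €9,988 goes to coinsurance; patient's 25% is €2,497. Cost to patient: €5,597. OOP to date €5,597.
#2 (€10,795): 25% coinsurance on €10,795 = €2,698.75. Patient owes €2,698.75 (running OOP €8,295.75).
#3 (€678): 25% coinsurance on €678 = €169.50. Patient owes €169.50 (running OOP €8,465.25).
#4 (€4,647): deductible already satisfied, so patient's share is 25% × €4,647 = €1,161.75. That would push OOP to €9,627, over the €8,825 cap, so patient pays €8,825 − €8,465.25 = €359.75.

€359.75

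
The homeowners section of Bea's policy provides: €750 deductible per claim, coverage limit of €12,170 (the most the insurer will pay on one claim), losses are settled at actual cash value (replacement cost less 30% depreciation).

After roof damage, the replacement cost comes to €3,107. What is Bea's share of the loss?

Depreciate 30%: the covered value is €3,107 × 0.7 = €2,174.90.
After the deductible, €2,174.90 − €750 = €1,424.90 remains.
That's under the €12,170 cap, so the insurer reimburses the full €1,424.90.
The homeowner bears the rest of the original loss: €3,107 − €1,424.90 = €1,682.10.

€1,682.10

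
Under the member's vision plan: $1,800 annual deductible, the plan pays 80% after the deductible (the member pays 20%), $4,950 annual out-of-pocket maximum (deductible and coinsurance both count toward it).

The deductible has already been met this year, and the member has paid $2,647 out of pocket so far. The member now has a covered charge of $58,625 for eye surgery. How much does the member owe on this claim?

With the deductible met, the entire $58,625 is subject to coinsurance.
Member's 20% share of $58,625 is $11,725.
Adding $11,725 to the $2,647 already spent would give $14,372, which exceeds the $4,950 cap; the member pays just $4,950 − $2,647 = $2,303.

$2,303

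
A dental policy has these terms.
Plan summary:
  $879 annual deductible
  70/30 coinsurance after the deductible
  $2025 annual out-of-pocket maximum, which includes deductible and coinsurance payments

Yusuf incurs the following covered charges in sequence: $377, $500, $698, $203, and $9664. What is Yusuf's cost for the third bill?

Claim 1 — $377: entire amount goes to the deductible. Cost to patient: $377. OOP to date $377.
Claim 2 — $500: fully absorbed by the deductible. Patient pays $500; OOP now $877.
Claim 3 — $698: $2 to deductible, leaving $696; coinsurance $696 × 30% = $208.80. Patient owes $210.80 (running OOP $1087.80).

$210.80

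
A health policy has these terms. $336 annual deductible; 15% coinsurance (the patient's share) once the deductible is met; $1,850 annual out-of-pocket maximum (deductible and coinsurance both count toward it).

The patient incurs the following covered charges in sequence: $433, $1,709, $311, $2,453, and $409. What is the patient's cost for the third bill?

Claim 1 ($433): deductible takes $336, $97 remains; coinsurance $97 × 15% = $14.55. Patient pays $350.55; OOP now $350.55.
Claim 2 ($1,709): deductible met; 15% of $1,709 = $256.35. Patient pays $256.35; OOP now $606.90.
Claim 3 ($311): deductible met; 15% of $311 = $46.65. Patient owes $46.65 (running OOP $653.55).

$46.65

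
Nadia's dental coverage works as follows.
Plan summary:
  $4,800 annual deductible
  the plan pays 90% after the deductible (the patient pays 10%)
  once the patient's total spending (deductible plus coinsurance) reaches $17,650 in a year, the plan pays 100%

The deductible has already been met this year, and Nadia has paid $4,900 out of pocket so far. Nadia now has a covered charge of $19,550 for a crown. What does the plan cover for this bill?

The deductible is already satisfied, so the full bill goes to coinsurance.
Patient's 10% share of $19,550 is $1,955.
Total out-of-pocket so far would be $4,900 + $1,955 = $6,855, below the $17,650 cap — no reduction.
The insurer covers the remainder: $19,550 − $1,955 = $17,595.

$17,595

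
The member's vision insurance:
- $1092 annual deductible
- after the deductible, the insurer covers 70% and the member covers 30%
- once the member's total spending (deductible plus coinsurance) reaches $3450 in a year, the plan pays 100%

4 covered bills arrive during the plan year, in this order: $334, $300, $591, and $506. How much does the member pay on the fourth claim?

$151.80

Claim 1 ($334): all of it applies to the deductible. Cost to member: $334. OOP to date $334.
Claim 2 ($300): entire amount goes to the deductible. Member pays $300; OOP now $634.
Claim 3 ($591): deductible takes $458, $133 remains; coinsurance $133 × 30% = $39.90. Cost to member: $497.90. OOP to date $1131.90.
Claim 4 ($506): 30% coinsurance on $506 = $151.80. Member pays $151.80; OOP now $1283.70.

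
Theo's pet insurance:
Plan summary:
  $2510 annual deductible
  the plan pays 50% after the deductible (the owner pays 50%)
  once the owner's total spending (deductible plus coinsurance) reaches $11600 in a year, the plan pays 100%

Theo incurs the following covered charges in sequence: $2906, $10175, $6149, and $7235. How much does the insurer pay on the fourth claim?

$6505

Bill 1, $2906: deductible takes $2510, $396 remains; 50% of $396 = $198. Owner owes $2708 (running OOP $2708). Plan pays $2906 − $2708 = $198.
Bill 2, $10175: deductible met; 50% of $10175 = $5087.50. Owner owes $5087.50 (running OOP $7795.50). Insurer: $10175 − $5087.50 = $5087.50.
Bill 3, $6149: 50% coinsurance on $6149 = $3074.50. Owner pays $3074.50; OOP now $10870. Insurer: $6149 − $3074.50 = $3074.50.
Bill 4, $7235: 50% coinsurance on $7235 = $3617.50. OOP would hit $14487.50 > $11600, so the cap limits the owner to $11600 − $10870 = $730. Insurer: $7235 − $730 = $6505.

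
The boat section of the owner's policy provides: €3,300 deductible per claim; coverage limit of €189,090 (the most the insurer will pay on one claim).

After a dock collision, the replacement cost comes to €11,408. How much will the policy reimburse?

Less the €3,300 deductible: €11,408 − €3,300 = €8,108.
That's under the €189,090 cap, so the insurer reimburses the full €8,108.

€8,108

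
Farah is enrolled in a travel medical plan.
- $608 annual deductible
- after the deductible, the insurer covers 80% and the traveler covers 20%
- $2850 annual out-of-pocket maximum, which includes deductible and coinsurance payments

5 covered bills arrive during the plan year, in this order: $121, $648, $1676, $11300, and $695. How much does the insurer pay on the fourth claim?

$9425.40

Claim 1 ($121): fully absorbed by the deductible. Traveler pays $121; OOP now $121. Plan pays $121 − $121 = $0.
Claim 2 ($648): $487 finishes the deductible; $161 goes to coinsurance; 20% of $161 = $32.20. Traveler pays $519.20; OOP now $640.20. Plan pays $648 − $519.20 = $128.80.
Claim 3 ($1676): deductible already satisfied, so traveler's share is 20% × $1676 = $335.20. Cost to traveler: $335.20. OOP to date $975.40. Plan pays $1676 − $335.20 = $1340.80.
Claim 4 ($11300): deductible met; 20% of $11300 = $2260. Adding that to $975.40 gives $3235.40, past the $2850 cap; traveler pays only $2850 − $975.40 = $1874.60. Insurer: $11300 − $1874.60 = $9425.40.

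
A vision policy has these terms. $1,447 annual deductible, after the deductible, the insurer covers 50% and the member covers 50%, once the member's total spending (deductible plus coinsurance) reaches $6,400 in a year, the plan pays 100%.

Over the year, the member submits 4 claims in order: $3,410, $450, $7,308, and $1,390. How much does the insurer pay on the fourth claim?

Claim 1 ($3,410): $1,447 to deductible, leaving $1,963; member's 50% is $981.50. Cost to member: $2,428.50. OOP to date $2,428.50. Insurer: $3,410 − $2,428.50 = $981.50.
Claim 2 ($450): deductible met; 50% of $450 = $225. Member pays $225; OOP now $2,653.50. Insurer: $450 − $225 = $225.
Claim 3 ($7,308): deductible met; 50% of $7,308 = $3,654. Cost to member: $3,654. OOP to date $6,307.50. Plan pays $7,308 − $3,654 = $3,654.
Claim 4 ($1,390): deductible already satisfied, so member's share is 50% × $1,390 = $695. OOP would hit $7,002.50 > $6,400, so the cap limits the member to $6,400 − $6,307.50 = $92.50. Insurer: $1,390 − $92.50 = $1,297.50.

$1,297.50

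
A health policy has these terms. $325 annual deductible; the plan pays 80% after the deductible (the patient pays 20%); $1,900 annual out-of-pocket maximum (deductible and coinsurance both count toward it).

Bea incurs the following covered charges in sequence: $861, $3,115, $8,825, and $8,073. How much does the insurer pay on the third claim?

#1 ($861): $325 to deductible, leaving $536; 20% of $536 = $107.20. Patient pays $432.20; OOP now $432.20. Plan pays $861 − $432.20 = $428.80.
#2 ($3,115): 20% coinsurance on $3,115 = $623. Patient owes $623 (running OOP $1,055.20). Plan pays $3,115 − $623 = $2,492.
#3 ($8,825): deductible already satisfied, so patient's share is 20% × $8,825 = $1,765. That would push OOP to $2,820.20, over the $1,900 cap, so patient pays $1,900 − $1,055.20 = $844.80. Plan pays $8,825 − $844.80 = $7,980.20.

$7,980.20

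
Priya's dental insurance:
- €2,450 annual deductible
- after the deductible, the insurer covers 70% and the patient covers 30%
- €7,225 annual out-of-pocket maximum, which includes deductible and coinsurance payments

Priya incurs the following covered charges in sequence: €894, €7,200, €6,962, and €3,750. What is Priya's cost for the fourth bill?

#1 (€894): fully absorbed by the deductible. Patient owes €894 (running OOP €894).
#2 (€7,200): deductible takes €1,556, €5,644 remains; 30% of €5,644 = €1,693.20. Cost to patient: €3,249.20. OOP to date €4,143.20.
#3 (€6,962): deductible already satisfied, so patient's share is 30% × €6,962 = €2,088.60. Cost to patient: €2,088.60. OOP to date €6,231.80.
#4 (€3,750): deductible met; 30% of €3,750 = €1,125. That would push OOP to €7,356.80, over the €7,225 cap, so patient pays €7,225 − €6,231.80 = €993.20.

€993.20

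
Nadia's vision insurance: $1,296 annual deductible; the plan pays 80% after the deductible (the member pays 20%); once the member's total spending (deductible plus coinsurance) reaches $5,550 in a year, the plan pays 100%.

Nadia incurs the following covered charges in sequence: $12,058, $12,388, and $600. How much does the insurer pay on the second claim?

Claim 1 — $12,058: $1,296 to deductible, leaving $10,762; 20% of $10,762 = $2,152.40. Member pays $3,448.40; OOP now $3,448.40. Plan pays $12,058 − $3,448.40 = $8,609.60.
Claim 2 — $12,388: 20% coinsurance on $12,388 = $2,477.60. Adding that to $3,448.40 gives $5,926, past the $5,550 cap; member pays only $5,550 − $3,448.40 = $2,101.60. Plan pays $12,388 − $2,101.60 = $10,286.40.

$10,286.40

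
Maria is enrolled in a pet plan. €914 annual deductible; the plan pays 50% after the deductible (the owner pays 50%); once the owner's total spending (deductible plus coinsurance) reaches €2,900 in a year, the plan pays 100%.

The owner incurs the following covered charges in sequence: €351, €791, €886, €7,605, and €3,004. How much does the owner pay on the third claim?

€443

Claim 1 (€351): all of it applies to the deductible. Cost to owner: €351. OOP to date €351.
Claim 2 (€791): €563 finishes the deductible; €228 goes to coinsurance; 50% of €228 = €114. Owner pays €677; OOP now €1,028.
Claim 3 (€886): deductible met; 50% of €886 = €443. Owner owes €443 (running OOP €1,471).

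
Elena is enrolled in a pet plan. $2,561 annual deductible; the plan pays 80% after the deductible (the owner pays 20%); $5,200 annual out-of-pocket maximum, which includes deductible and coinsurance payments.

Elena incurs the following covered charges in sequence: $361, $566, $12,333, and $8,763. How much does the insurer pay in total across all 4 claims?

$16,823

Claim 1 ($361): fully absorbed by the deductible. Owner pays $361; OOP now $361. Insurer: $361 − $361 = $0.
Claim 2 ($566): fully absorbed by the deductible. Owner owes $566 (running OOP $927). Plan pays $566 − $566 = $0.
Claim 3 ($12,333): $1,634 to deductible, leaving $10,699; 20% of $10,699 = $2,139.80. Cost to owner: $3,773.80. OOP to date $4,700.80. Plan pays $12,333 − $3,773.80 = $8,559.20.
Claim 4 ($8,763): deductible met; 20% of $8,763 = $1,752.60. Adding that to $4,700.80 gives $6,453.40, past the $5,200 cap; owner pays only $5,200 − $4,700.80 = $499.20. Insurer: $8,763 − $499.20 = $8,263.80.
Insurer total = bills − owner's total = $22,023 − $5,200 = $16,823.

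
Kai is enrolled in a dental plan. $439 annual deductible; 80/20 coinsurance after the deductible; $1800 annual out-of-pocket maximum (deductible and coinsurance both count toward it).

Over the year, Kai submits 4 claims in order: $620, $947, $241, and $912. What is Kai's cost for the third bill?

Claim 1 ($620): $439 to deductible, leaving $181; coinsurance $181 × 20% = $36.20. Patient owes $475.20 (running OOP $475.20).
Claim 2 ($947): deductible already satisfied, so patient's share is 20% × $947 = $189.40. Cost to patient: $189.40. OOP to date $664.60.
Claim 3 ($241): deductible already satisfied, so patient's share is 20% × $241 = $48.20. Cost to patient: $48.20. OOP to date $712.80.

$48.20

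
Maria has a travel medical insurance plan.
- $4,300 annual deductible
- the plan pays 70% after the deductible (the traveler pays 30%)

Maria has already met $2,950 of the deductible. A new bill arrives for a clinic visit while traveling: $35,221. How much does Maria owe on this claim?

$2,950 of the $4,300 deductible is already met, leaving $1,350.
After the $1,350 deductible portion, $35,221 − $1,350 = $33,871 is subject to coinsurance.
30% of $33,871 = $10,161.30 falls to the traveler.
Traveler responsibility: $1,350 + $10,161.30 = $11,511.30.

$11,511.30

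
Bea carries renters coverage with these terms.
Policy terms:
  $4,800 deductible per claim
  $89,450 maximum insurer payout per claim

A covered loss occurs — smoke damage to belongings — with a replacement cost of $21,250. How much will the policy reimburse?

Subtract the deductible: $21,250 − $4,800 = $16,450.
That's under the $89,450 cap, so the insurer reimburses the full $16,450.

$16,450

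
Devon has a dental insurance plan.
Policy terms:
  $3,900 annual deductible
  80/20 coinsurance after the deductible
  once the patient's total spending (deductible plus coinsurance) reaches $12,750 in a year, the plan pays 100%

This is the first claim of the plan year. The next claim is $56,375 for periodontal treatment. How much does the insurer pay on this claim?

The full $3,900 deductible is still open; $3,900 of this bill applies to it.
That leaves $56,375 − $3,900 = $52,475 for coinsurance.
Coinsurance: $52,475 × 20% = $10,495.
So the patient owes $3,900 + $10,495 = $14,395 before any cap.
Adding $14,395 to the $0 already spent would give $14,395, which exceeds the $12,750 cap; the patient pays just $12,750 − $0 = $12,750.
The plan picks up $56,375 − $12,750 = $43,625.

$43,625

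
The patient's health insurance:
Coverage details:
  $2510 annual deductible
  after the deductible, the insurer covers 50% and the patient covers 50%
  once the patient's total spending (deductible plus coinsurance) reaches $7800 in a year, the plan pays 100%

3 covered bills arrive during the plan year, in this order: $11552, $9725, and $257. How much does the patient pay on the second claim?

Bill 1, $11552: $2510 finishes the deductible; $9042 goes to coinsurance; coinsurance $9042 × 50% = $4521. Patient pays $7031; OOP now $7031.
Bill 2, $9725: deductible met; 50% of $9725 = $4862.50. OOP would hit $11893.50 > $7800, so the cap limits the patient to $7800 − $7031 = $769.

$769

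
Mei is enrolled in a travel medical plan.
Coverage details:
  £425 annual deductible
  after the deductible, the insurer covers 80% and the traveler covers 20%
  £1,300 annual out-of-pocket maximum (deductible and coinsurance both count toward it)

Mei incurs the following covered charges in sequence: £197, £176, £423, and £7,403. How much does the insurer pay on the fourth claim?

Bill 1, £197: fully absorbed by the deductible. Traveler pays £197; OOP now £197. Insurer: £197 − £197 = £0.
Bill 2, £176: entire amount goes to the deductible. Traveler owes £176 (running OOP £373). Plan pays £176 − £176 = £0.
Bill 3, £423: deductible takes £52, £371 remains; traveler's 20% is £74.20. Traveler pays £126.20; OOP now £499.20. Plan pays £423 − £126.20 = £296.80.
Bill 4, £7,403: deductible already satisfied, so traveler's share is 20% × £7,403 = £1,480.60. OOP would hit £1,979.80 > £1,300, so the cap limits the traveler to £1,300 − £499.20 = £800.80. Insurer: £7,403 − £800.80 = £6,602.20.

£6,602.20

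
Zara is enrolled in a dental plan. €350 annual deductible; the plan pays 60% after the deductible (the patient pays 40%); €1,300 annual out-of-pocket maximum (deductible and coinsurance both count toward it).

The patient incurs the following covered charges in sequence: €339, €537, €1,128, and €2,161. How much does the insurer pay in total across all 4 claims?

#1 (€339): fully absorbed by the deductible. Cost to patient: €339. OOP to date €339. Insurer: €339 − €339 = €0.
#2 (€537): €11 finishes the deductible; €526 goes to coinsurance; coinsurance €526 × 40% = €210.40. Patient pays €221.40; OOP now €560.40. Plan pays €537 − €221.40 = €315.60.
#3 (€1,128): deductible met; 40% of €1,128 = €451.20. Cost to patient: €451.20. OOP to date €1,011.60. Insurer: €1,128 − €451.20 = €676.80.
#4 (€2,161): deductible met; 40% of €2,161 = €864.40. OOP would hit €1,876 > €1,300, so the cap limits the patient to €1,300 − €1,011.60 = €288.40. Plan pays €2,161 − €288.40 = €1,872.60.
Insurer total: €0 + €315.60 + €676.80 + €1,872.60 = €2,865.

€2,865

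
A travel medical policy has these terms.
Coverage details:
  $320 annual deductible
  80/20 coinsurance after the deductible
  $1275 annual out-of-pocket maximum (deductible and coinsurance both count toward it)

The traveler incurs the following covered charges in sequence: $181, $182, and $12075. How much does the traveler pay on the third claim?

Claim 1 — $181: entire amount goes to the deductible. Traveler owes $181 (running OOP $181).
Claim 2 — $182: $139 finishes the deductible; $43 goes to coinsurance; traveler's 20% is $8.60. Traveler owes $147.60 (running OOP $328.60).
Claim 3 — $12075: deductible already satisfied, so traveler's share is 20% × $12075 = $2415. OOP would hit $2743.60 > $1275, so the cap limits the traveler to $1275 − $328.60 = $946.40.

$946.40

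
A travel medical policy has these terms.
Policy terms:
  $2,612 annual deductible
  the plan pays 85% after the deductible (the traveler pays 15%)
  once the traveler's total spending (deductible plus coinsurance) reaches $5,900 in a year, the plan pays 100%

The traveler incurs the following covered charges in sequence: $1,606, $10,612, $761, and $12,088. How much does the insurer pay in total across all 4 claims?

$19,167

#1 ($1,606): entire amount goes to the deductible. Cost to traveler: $1,606. OOP to date $1,606. Plan pays $1,606 − $1,606 = $0.
#2 ($10,612): $1,006 finishes the deductible; $9,606 goes to coinsurance; coinsurance $9,606 × 15% = $1,440.90. Traveler owes $2,446.90 (running OOP $4,052.90). Insurer: $10,612 − $2,446.90 = $8,165.10.
#3 ($761): 15% coinsurance on $761 = $114.15. Traveler pays $114.15; OOP now $4,167.05. Insurer: $761 − $114.15 = $646.85.
#4 ($12,088): deductible already satisfied, so traveler's share is 15% × $12,088 = $1,813.20. Adding that to $4,167.05 gives $5,980.25, past the $5,900 cap; traveler pays only $5,900 − $4,167.05 = $1,732.95. Insurer: $12,088 − $1,732.95 = $10,355.05.
Insurer total = bills − traveler's total = $25,067 − $5,900 = $19,167.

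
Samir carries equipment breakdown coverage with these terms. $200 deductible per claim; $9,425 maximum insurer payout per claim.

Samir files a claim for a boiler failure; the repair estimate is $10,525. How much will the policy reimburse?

$9,425

Subtract the deductible: $10,525 − $200 = $10,325.
Since $10,325 > $9,425, the payout is capped at $9,425.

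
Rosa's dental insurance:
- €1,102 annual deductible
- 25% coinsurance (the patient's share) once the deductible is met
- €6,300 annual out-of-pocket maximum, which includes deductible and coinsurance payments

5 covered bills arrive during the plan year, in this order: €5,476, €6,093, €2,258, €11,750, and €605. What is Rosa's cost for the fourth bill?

Bill 1, €5,476: deductible takes €1,102, €4,374 remains; coinsurance €4,374 × 25% = €1,093.50. Patient pays €2,195.50; OOP now €2,195.50.
Bill 2, €6,093: deductible already satisfied, so patient's share is 25% × €6,093 = €1,523.25. Patient pays €1,523.25; OOP now €3,718.75.
Bill 3, €2,258: deductible already satisfied, so patient's share is 25% × €2,258 = €564.50. Patient owes €564.50 (running OOP €4,283.25).
Bill 4, €11,750: 25% coinsurance on €11,750 = €2,937.50. OOP would hit €7,220.75 > €6,300, so the cap limits the patient to €6,300 − €4,283.25 = €2,016.75.

€2,016.75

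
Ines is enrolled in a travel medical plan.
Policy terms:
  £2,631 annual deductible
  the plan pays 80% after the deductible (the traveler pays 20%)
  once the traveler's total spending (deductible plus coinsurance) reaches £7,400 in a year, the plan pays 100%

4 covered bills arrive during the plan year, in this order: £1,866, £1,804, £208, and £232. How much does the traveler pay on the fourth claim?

£46.40

#1 (£1,866): all of it applies to the deductible. Traveler pays £1,866; OOP now £1,866.
#2 (£1,804): £765 to deductible, leaving £1,039; 20% of £1,039 = £207.80. Traveler owes £972.80 (running OOP £2,838.80).
#3 (£208): deductible met; 20% of £208 = £41.60. Cost to traveler: £41.60. OOP to date £2,880.40.
#4 (£232): deductible already satisfied, so traveler's share is 20% × £232 = £46.40. Traveler pays £46.40; OOP now £2,926.80.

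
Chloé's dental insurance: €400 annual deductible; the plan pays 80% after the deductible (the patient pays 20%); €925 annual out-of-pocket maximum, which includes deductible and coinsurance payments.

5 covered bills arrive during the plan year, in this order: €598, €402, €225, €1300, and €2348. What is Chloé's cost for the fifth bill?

Claim 1 (€598): deductible takes €400, €198 remains; coinsurance €198 × 20% = €39.60. Patient pays €439.60; OOP now €439.60.
Claim 2 (€402): deductible already satisfied, so patient's share is 20% × €402 = €80.40. Cost to patient: €80.40. OOP to date €520.
Claim 3 (€225): 20% coinsurance on €225 = €45. Patient owes €45 (running OOP €565).
Claim 4 (€1300): deductible met; 20% of €1300 = €260. Patient owes €260 (running OOP €825).
Claim 5 (€2348): 20% coinsurance on €2348 = €469.60. OOP would hit €1294.60 > €925, so the cap limits the patient to €925 − €825 = €100.

€100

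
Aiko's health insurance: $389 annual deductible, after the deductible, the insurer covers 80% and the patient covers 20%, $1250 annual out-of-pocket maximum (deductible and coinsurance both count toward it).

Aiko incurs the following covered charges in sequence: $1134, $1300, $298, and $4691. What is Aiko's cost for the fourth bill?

Claim 1 — $1134: $389 finishes the deductible; $745 goes to coinsurance; patient's 20% is $149. Cost to patient: $538. OOP to date $538.
Claim 2 — $1300: deductible met; 20% of $1300 = $260. Patient pays $260; OOP now $798.
Claim 3 — $298: deductible met; 20% of $298 = $59.60. Patient pays $59.60; OOP now $857.60.
Claim 4 — $4691: 20% coinsurance on $4691 = $938.20. OOP would hit $1795.80 > $1250, so the cap limits the patient to $1250 − $857.60 = $392.40.

$392.40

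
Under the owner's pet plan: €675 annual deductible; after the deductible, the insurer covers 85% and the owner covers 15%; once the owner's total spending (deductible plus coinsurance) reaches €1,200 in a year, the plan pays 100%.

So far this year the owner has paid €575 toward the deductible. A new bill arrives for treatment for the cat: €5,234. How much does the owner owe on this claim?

€625

Remaining deductible: €675 − €575 = €100.
After the €100 deductible portion, €5,234 − €100 = €5,134 is subject to coinsurance.
15% of €5,134 = €770.10 falls to the owner.
That puts the owner's cost at €100 + €770.10 = €870.10 before any cap.
Year-to-date out-of-pocket would reach €575 + €870.10 = €1,445.10, above the €1,200 maximum, so the owner pays only €1,200 − €575 = €625.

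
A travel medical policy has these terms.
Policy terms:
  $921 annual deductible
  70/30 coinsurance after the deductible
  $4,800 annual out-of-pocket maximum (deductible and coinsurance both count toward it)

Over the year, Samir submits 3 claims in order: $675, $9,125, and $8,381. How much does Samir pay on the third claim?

Claim 1 — $675: fully absorbed by the deductible. Traveler pays $675; OOP now $675.
Claim 2 — $9,125: deductible takes $246, $8,879 remains; coinsurance $8,879 × 30% = $2,663.70. Cost to traveler: $2,909.70. OOP to date $3,584.70.
Claim 3 — $8,381: deductible met; 30% of $8,381 = $2,514.30. Adding that to $3,584.70 gives $6,099, past the $4,800 cap; traveler pays only $4,800 − $3,584.70 = $1,215.30.

$1,215.30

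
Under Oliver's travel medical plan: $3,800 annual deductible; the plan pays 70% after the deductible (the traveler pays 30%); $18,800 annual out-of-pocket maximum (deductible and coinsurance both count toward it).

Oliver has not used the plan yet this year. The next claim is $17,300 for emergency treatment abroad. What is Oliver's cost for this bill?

$7,850

Nothing has been paid toward the $3,800 deductible, so the first $3,800 of this charge is applied there.
The remaining $13,500 (= $17,300 − $3,800) moves to coinsurance.
Traveler's 30% share of $13,500 is $4,050.
So the traveler owes $3,800 + $4,050 = $7,850 before any cap.
Total out-of-pocket so far would be $0 + $7,850 = $7,850, below the $18,800 cap — no reduction.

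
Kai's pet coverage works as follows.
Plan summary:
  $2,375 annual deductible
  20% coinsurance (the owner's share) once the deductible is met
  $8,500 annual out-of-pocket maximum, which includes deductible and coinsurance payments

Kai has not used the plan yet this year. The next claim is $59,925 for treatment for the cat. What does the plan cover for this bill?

$51,425

Nothing has been paid toward the $2,375 deductible, so the first $2,375 of this charge is applied there.
After the $2,375 deductible portion, $59,925 − $2,375 = $57,550 is subject to coinsurance.
Owner's 20% share of $57,550 is $11,510.
Owner responsibility before any cap: $2,375 + $11,510 = $13,885.
That would bring total out-of-pocket to $13,885, past the $8,500 cap. The owner is capped at $8,500 − $0 = $8,500 on this claim.
The insurer covers the remainder: $59,925 − $8,500 = $51,425.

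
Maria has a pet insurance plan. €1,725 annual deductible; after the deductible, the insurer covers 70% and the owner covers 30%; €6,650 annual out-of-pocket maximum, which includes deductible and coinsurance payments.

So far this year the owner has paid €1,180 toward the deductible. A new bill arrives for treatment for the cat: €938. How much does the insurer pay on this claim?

Deductible still to meet: €1,725 − €1,180 = €545.
The remaining €393 (= €938 − €545) moves to coinsurance.
Owner's 30% share of €393 is €117.90.
So the owner owes €545 + €117.90 = €662.90 before any cap.
Total out-of-pocket so far would be €1,180 + €662.90 = €1,842.90, below the €6,650 cap — no reduction.
Insurer pays the balance: €938 − €662.90 = €275.10.

€275.10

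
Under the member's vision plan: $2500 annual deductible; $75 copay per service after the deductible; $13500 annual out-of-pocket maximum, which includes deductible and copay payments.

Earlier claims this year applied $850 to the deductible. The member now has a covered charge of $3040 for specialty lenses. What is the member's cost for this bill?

$1725

Deductible still to meet: $2500 − $850 = $1650.
The remaining $1390 (= $3040 − $1650) moves to the copay.
Copay on this service: $75.
So the member owes $1650 + $75 = $1725 before any cap.
Total out-of-pocket so far would be $850 + $1725 = $2575, below the $13500 cap — no reduction.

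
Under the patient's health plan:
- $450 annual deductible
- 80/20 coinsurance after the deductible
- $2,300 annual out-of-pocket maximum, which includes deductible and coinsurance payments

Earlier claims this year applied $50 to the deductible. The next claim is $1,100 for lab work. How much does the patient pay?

Deductible still to meet: $450 − $50 = $400.
That leaves $1,100 − $400 = $700 for coinsurance.
20% of $700 = $140 falls to the patient.
That puts the patient's cost at $400 + $140 = $540 before any cap.
Year-to-date out-of-pocket becomes $50 + $540 = $590, still under the $2,300 maximum, so no cap applies.

$540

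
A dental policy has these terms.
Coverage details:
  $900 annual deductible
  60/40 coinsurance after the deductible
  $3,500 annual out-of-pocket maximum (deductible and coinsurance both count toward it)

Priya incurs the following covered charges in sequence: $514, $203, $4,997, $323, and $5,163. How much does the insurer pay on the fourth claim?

$193.80

Claim 1 ($514): all of it applies to the deductible. Patient owes $514 (running OOP $514). Plan pays $514 − $514 = $0.
Claim 2 ($203): entire amount goes to the deductible. Patient pays $203; OOP now $717. Plan pays $203 − $203 = $0.
Claim 3 ($4,997): $183 to deductible, leaving $4,814; coinsurance $4,814 × 40% = $1,925.60. Cost to patient: $2,108.60. OOP to date $2,825.60. Plan pays $4,997 − $2,108.60 = $2,888.40.
Claim 4 ($323): deductible already satisfied, so patient's share is 40% × $323 = $129.20. Patient pays $129.20; OOP now $2,954.80. Plan pays $323 − $129.20 = $193.80.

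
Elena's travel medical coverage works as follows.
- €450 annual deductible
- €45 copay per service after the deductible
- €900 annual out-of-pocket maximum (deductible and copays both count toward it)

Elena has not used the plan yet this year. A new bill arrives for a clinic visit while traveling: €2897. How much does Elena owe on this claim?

The full €450 deductible is still open; €450 of this bill applies to it.
That leaves €2897 − €450 = €2447 for the copay.
Copay on this service: €45.
That puts the traveler's cost at €450 + €45 = €495 before any cap.
Year-to-date out-of-pocket becomes €0 + €495 = €495, still under the €900 maximum, so no cap applies.

€495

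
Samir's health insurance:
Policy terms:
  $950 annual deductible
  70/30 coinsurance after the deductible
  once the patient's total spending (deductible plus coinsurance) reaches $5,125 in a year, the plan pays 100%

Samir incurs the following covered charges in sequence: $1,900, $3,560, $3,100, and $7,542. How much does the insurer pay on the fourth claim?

Claim 1 ($1,900): deductible takes $950, $950 remains; 30% of $950 = $285. Patient pays $1,235; OOP now $1,235. Insurer: $1,900 − $1,235 = $665.
Claim 2 ($3,560): deductible already satisfied, so patient's share is 30% × $3,560 = $1,068. Patient pays $1,068; OOP now $2,303. Plan pays $3,560 − $1,068 = $2,492.
Claim 3 ($3,100): deductible already satisfied, so patient's share is 30% × $3,100 = $930. Patient pays $930; OOP now $3,233. Insurer: $3,100 − $930 = $2,170.
Claim 4 ($7,542): deductible already satisfied, so patient's share is 30% × $7,542 = $2,262.60. Adding that to $3,233 gives $5,495.60, past the $5,125 cap; patient pays only $5,125 − $3,233 = $1,892. Plan pays $7,542 − $1,892 = $5,650.

$5,650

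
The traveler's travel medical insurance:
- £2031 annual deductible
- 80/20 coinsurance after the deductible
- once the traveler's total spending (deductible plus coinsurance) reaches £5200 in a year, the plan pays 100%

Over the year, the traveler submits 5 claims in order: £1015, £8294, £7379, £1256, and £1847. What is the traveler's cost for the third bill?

£1475.80

Claim 1 — £1015: fully absorbed by the deductible. Cost to traveler: £1015. OOP to date £1015.
Claim 2 — £8294: £1016 to deductible, leaving £7278; traveler's 20% is £1455.60. Cost to traveler: £2471.60. OOP to date £3486.60.
Claim 3 — £7379: deductible met; 20% of £7379 = £1475.80. Cost to traveler: £1475.80. OOP to date £4962.40.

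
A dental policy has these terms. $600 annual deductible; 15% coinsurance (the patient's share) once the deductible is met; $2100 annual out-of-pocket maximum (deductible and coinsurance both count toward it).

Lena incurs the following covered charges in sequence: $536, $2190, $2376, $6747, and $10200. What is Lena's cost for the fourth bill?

$824.70

Claim 1 ($536): fully absorbed by the deductible. Patient owes $536 (running OOP $536).
Claim 2 ($2190): $64 finishes the deductible; $2126 goes to coinsurance; coinsurance $2126 × 15% = $318.90. Patient owes $382.90 (running OOP $918.90).
Claim 3 ($2376): deductible met; 15% of $2376 = $356.40. Patient owes $356.40 (running OOP $1275.30).
Claim 4 ($6747): deductible met; 15% of $6747 = $1012.05. Adding that to $1275.30 gives $2287.35, past the $2100 cap; patient pays only $2100 − $1275.30 = $824.70.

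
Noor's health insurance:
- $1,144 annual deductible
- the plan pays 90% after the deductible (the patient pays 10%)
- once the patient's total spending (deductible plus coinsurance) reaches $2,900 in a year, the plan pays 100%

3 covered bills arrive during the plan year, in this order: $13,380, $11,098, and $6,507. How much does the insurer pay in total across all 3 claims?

Bill 1, $13,380: $1,144 to deductible, leaving $12,236; coinsurance $12,236 × 10% = $1,223.60. Patient pays $2,367.60; OOP now $2,367.60. Insurer: $13,380 − $2,367.60 = $11,012.40.
Bill 2, $11,098: deductible met; 10% of $11,098 = $1,109.80. OOP would hit $3,477.40 > $2,900, so the cap limits the patient to $2,900 − $2,367.60 = $532.40. Insurer: $11,098 − $532.40 = $10,565.60.
Bill 3, $6,507: 10% coinsurance on $6,507 = $650.70. OOP would hit $3,550.70 > $2,900, so the cap limits the patient to $2,900 − $2,900 = $0. Plan pays $6,507 − $0 = $6,507.
Insurer total = bills − patient's total = $30,985 − $2,900 = $28,085.

$28,085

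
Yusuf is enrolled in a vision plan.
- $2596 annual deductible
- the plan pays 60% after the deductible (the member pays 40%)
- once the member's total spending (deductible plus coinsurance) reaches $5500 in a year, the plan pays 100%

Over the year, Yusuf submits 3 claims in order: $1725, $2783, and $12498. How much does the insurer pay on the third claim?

$10358.80

#1 ($1725): entire amount goes to the deductible. Member pays $1725; OOP now $1725. Insurer: $1725 − $1725 = $0.
#2 ($2783): deductible takes $871, $1912 remains; coinsurance $1912 × 40% = $764.80. Member owes $1635.80 (running OOP $3360.80). Insurer: $2783 − $1635.80 = $1147.20.
#3 ($12498): deductible met; 40% of $12498 = $4999.20. Adding that to $3360.80 gives $8360, past the $5500 cap; member pays only $5500 − $3360.80 = $2139.20. Plan pays $12498 − $2139.20 = $10358.80.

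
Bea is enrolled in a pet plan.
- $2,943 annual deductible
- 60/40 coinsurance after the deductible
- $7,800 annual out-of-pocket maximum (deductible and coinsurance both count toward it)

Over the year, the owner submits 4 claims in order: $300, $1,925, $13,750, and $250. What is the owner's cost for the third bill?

Claim 1 ($300): entire amount goes to the deductible. Cost to owner: $300. OOP to date $300.
Claim 2 ($1,925): entire amount goes to the deductible. Owner owes $1,925 (running OOP $2,225).
Claim 3 ($13,750): deductible takes $718, $13,032 remains; coinsurance $13,032 × 40% = $5,212.80. Deductible plus coinsurance: $718 + $5,212.80 = $5,930.80. Adding that to $2,225 gives $8,155.80, past the $7,800 cap; owner pays only $7,800 − $2,225 = $5,575.

$5,575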